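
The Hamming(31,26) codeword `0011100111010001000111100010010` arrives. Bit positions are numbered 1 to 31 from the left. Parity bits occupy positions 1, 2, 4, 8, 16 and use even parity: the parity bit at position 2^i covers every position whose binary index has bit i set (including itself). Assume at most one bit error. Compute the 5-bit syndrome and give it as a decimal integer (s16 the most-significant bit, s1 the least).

s1: b1⊕b3⊕b5⊕b7⊕b9⊕b11⊕b13⊕b15⊕b17⊕b19⊕b21⊕b23⊕b25⊕b27⊕b29⊕b31 = 0⊕1⊕1⊕0⊕1⊕0⊕0⊕0⊕0⊕0⊕1⊕1⊕0⊕1⊕0⊕0 = 0
s2: b2⊕b3⊕b6⊕b7⊕b10⊕b11⊕b14⊕b15⊕b18⊕b19⊕b22⊕b23⊕b26⊕b27⊕b30⊕b31 = 0⊕1⊕0⊕0⊕1⊕0⊕0⊕0⊕0⊕0⊕1⊕1⊕0⊕1⊕1⊕0 = 0
s4: b4⊕b5⊕b6⊕b7⊕b12⊕b13⊕b14⊕b15⊕b20⊕b21⊕b22⊕b23⊕b28⊕b29⊕b30⊕b31 = 1⊕1⊕0⊕0⊕1⊕0⊕0⊕0⊕1⊕1⊕1⊕1⊕0⊕0⊕1⊕0 = 0
s8: b8⊕b9⊕b10⊕b11⊕b12⊕b13⊕b14⊕b15⊕b24⊕b25⊕b26⊕b27⊕b28⊕b29⊕b30⊕b31 = 1⊕1⊕1⊕0⊕1⊕0⊕0⊕0⊕0⊕0⊕0⊕1⊕0⊕0⊕1⊕0 = 0
s16: b16⊕b17⊕b18⊕b19⊕b20⊕b21⊕b22⊕b23⊕b24⊕b25⊕b26⊕b27⊕b28⊕b29⊕b30⊕b31 = 1⊕0⊕0⊕0⊕1⊕1⊕1⊕1⊕0⊕0⊕0⊕1⊕0⊕0⊕1⊕0 = 1
Syndrome (s16...s1) = 10000 → position 16.

16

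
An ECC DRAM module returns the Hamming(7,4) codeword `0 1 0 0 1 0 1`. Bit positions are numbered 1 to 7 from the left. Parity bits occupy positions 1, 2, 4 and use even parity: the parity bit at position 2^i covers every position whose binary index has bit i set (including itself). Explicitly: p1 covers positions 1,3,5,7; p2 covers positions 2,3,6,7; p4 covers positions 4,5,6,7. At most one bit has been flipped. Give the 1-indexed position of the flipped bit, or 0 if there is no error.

0

s1: b1⊕b3⊕b5⊕b7 = 0⊕0⊕1⊕1 = 0
s2: b2⊕b3⊕b6⊕b7 = 1⊕0⊕0⊕1 = 0
s4: b4⊕b5⊕b6⊕b7 = 0⊕1⊕0⊕1 = 0
Syndrome (s4...s1) = 000 → position 0 (no error).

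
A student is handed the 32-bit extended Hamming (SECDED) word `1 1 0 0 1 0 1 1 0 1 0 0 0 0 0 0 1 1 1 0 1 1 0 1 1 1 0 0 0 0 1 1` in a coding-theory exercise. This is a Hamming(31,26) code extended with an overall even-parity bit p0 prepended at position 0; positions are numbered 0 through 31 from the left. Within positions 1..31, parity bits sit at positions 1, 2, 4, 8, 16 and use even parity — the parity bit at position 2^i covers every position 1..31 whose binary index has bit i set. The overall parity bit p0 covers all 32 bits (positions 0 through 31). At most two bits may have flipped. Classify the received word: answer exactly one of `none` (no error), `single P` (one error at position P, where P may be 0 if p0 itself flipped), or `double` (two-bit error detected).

s1: b1⊕b3⊕b5⊕b7⊕b9⊕b11⊕b13⊕b15⊕b17⊕b19⊕b21⊕b23⊕b25⊕b27⊕b29⊕b31 = 1⊕0⊕0⊕1⊕1⊕0⊕0⊕0⊕1⊕0⊕1⊕1⊕1⊕0⊕0⊕1 = 0
s2: b2⊕b3⊕b6⊕b7⊕b10⊕b11⊕b14⊕b15⊕b18⊕b19⊕b22⊕b23⊕b26⊕b27⊕b30⊕b31 = 0⊕0⊕1⊕1⊕0⊕0⊕0⊕0⊕1⊕0⊕0⊕1⊕0⊕0⊕1⊕1 = 0
s4: b4⊕b5⊕b6⊕b7⊕b12⊕b13⊕b14⊕b15⊕b20⊕b21⊕b22⊕b23⊕b28⊕b29⊕b30⊕b31 = 1⊕0⊕1⊕1⊕0⊕0⊕0⊕0⊕1⊕1⊕0⊕1⊕0⊕0⊕1⊕1 = 0
s8: b8⊕b9⊕b10⊕b11⊕b12⊕b13⊕b14⊕b15⊕b24⊕b25⊕b26⊕b27⊕b28⊕b29⊕b30⊕b31 = 0⊕1⊕0⊕0⊕0⊕0⊕0⊕0⊕1⊕1⊕0⊕0⊕0⊕0⊕1⊕1 = 1
s16: b16⊕b17⊕b18⊕b19⊕b20⊕b21⊕b22⊕b23⊕b24⊕b25⊕b26⊕b27⊕b28⊕b29⊕b30⊕b31 = 1⊕1⊕1⊕0⊕1⊕1⊕0⊕1⊕1⊕1⊕0⊕0⊕0⊕0⊕1⊕1 = 0
Syndrome (s16...s1) = 01000 → position 8.
Overall parity (XOR of all 32 bits, including p0): 1⊕1⊕0⊕0⊕1⊕0⊕1⊕1⊕0⊕1⊕0⊕0⊕0⊕0⊕0⊕0⊕1⊕1⊕1⊕0⊕1⊕1⊕0⊕1⊕1⊕1⊕0⊕0⊕0⊕0⊕1⊕1 = 0
Overall=0, syndrome position=8 → double-bit error detected (uncorrectable).

double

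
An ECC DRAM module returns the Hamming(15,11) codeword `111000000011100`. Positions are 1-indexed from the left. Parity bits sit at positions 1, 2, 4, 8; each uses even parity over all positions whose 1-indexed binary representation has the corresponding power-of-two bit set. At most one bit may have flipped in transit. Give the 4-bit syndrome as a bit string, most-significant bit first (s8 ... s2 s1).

s1: b1⊕b3⊕b5⊕b7⊕b9⊕b11⊕b13⊕b15 = 1⊕1⊕0⊕0⊕0⊕1⊕1⊕0 = 0
s2: b2⊕b3⊕b6⊕b7⊕b10⊕b11⊕b14⊕b15 = 1⊕1⊕0⊕0⊕0⊕1⊕0⊕0 = 1
s4: b4⊕b5⊕b6⊕b7⊕b12⊕b13⊕b14⊕b15 = 0⊕0⊕0⊕0⊕1⊕1⊕0⊕0 = 0
s8: b8⊕b9⊕b10⊕b11⊕b12⊕b13⊕b14⊕b15 = 0⊕0⊕0⊕1⊕1⊕1⊕0⊕0 = 1
Syndrome (s8...s1) = 1010 → position 10.

1010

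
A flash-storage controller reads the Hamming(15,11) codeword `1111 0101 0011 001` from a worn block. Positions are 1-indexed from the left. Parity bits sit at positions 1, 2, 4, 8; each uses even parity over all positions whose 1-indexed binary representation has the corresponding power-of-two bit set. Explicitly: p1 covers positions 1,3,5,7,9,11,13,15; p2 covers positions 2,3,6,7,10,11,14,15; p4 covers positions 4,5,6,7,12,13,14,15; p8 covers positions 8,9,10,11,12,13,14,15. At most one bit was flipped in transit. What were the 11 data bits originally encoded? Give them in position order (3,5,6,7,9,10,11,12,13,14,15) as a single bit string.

s1: b1⊕b3⊕b5⊕b7⊕b9⊕b11⊕b13⊕b15 = 1⊕1⊕0⊕0⊕0⊕1⊕0⊕1 = 0
s2: b2⊕b3⊕b6⊕b7⊕b10⊕b11⊕b14⊕b15 = 1⊕1⊕1⊕0⊕0⊕1⊕0⊕1 = 1
s4: b4⊕b5⊕b6⊕b7⊕b12⊕b13⊕b14⊕b15 = 1⊕0⊕1⊕0⊕1⊕0⊕0⊕1 = 0
s8: b8⊕b9⊕b10⊕b11⊕b12⊕b13⊕b14⊕b15 = 1⊕0⊕0⊕1⊕1⊕0⊕0⊕1 = 0
Syndrome (s8...s1) = 0010 → position 2.
Flip bit 2: corrected codeword = 101101010011001
Data bits at positions 3,5,6,7,9,10,11,12,13,14,15: 10100011001

10100011001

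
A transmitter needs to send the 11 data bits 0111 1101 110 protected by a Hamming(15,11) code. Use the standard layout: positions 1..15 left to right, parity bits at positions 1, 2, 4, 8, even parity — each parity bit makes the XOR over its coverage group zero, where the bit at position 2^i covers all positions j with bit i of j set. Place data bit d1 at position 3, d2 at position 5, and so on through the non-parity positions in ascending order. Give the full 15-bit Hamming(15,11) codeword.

000011111101110

Place data bits at non-power-of-two positions: b3=0, b5=1, b6=1, b7=1, b9=1, b10=1, b11=0, b12=1, b13=1, b14=1, b15=0.
p1 = XOR of data positions {3,5,7,9,11,13,15} = 0⊕1⊕1⊕1⊕0⊕1⊕0 = 0
p2 = XOR of data positions {3,6,7,10,11,14,15} = 0⊕1⊕1⊕1⊕0⊕1⊕0 = 0
p4 = XOR of data positions {5,6,7,12,13,14,15} = 1⊕1⊕1⊕1⊕1⊕1⊕0 = 0
p8 = XOR of data positions {9,10,11,12,13,14,15} = 1⊕1⊕0⊕1⊕1⊕1⊕0 = 1
Codeword b1..b15 = 000011111101110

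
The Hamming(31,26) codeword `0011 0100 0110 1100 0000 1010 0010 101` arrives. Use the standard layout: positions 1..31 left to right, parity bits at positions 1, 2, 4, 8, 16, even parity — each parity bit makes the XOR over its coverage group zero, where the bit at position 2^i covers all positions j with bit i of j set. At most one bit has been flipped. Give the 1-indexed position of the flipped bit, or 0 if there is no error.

24

s1: b1⊕b3⊕b5⊕b7⊕b9⊕b11⊕b13⊕b15⊕b17⊕b19⊕b21⊕b23⊕b25⊕b27⊕b29⊕b31 = 0⊕1⊕0⊕0⊕0⊕1⊕1⊕0⊕0⊕0⊕1⊕1⊕0⊕1⊕1⊕1 = 0
s2: b2⊕b3⊕b6⊕b7⊕b10⊕b11⊕b14⊕b15⊕b18⊕b19⊕b22⊕b23⊕b26⊕b27⊕b30⊕b31 = 0⊕1⊕1⊕0⊕1⊕1⊕1⊕0⊕0⊕0⊕0⊕1⊕0⊕1⊕0⊕1 = 0
s4: b4⊕b5⊕b6⊕b7⊕b12⊕b13⊕b14⊕b15⊕b20⊕b21⊕b22⊕b23⊕b28⊕b29⊕b30⊕b31 = 1⊕0⊕1⊕0⊕0⊕1⊕1⊕0⊕0⊕1⊕0⊕1⊕0⊕1⊕0⊕1 = 0
s8: b8⊕b9⊕b10⊕b11⊕b12⊕b13⊕b14⊕b15⊕b24⊕b25⊕b26⊕b27⊕b28⊕b29⊕b30⊕b31 = 0⊕0⊕1⊕1⊕0⊕1⊕1⊕0⊕0⊕0⊕0⊕1⊕0⊕1⊕0⊕1 = 1
s16: b16⊕b17⊕b18⊕b19⊕b20⊕b21⊕b22⊕b23⊕b24⊕b25⊕b26⊕b27⊕b28⊕b29⊕b30⊕b31 = 0⊕0⊕0⊕0⊕0⊕1⊕0⊕1⊕0⊕0⊕0⊕1⊕0⊕1⊕0⊕1 = 1
Syndrome (s16...s1) = 11000 → position 24.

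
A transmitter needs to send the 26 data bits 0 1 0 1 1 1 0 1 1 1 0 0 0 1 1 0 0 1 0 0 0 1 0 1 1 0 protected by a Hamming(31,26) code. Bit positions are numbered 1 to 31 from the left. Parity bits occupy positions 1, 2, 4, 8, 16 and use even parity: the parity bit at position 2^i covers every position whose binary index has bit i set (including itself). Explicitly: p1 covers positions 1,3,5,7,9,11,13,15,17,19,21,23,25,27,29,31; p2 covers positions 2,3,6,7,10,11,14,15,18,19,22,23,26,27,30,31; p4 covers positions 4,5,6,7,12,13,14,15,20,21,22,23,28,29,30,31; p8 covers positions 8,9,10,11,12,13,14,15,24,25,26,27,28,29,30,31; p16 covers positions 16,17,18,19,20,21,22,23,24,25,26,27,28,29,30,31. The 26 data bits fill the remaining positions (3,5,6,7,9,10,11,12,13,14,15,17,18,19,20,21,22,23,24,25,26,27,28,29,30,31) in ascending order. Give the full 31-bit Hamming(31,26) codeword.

Place data bits at non-power-of-two positions: b3=0, b5=1, b6=0, b7=1, b9=1, b10=1, b11=0, b12=1, b13=1, b14=1, b15=0, b17=0, b18=0, b19=1, b20=1, b21=0, b22=0, b23=1, b24=0, b25=0, b26=0, b27=1, b28=0, b29=1, b30=1, b31=0.
p1 = XOR of data positions {3,5,7,9,11,13,15,17,19,21,23,25,27,29,31} = 0⊕1⊕1⊕1⊕0⊕1⊕0⊕0⊕1⊕0⊕1⊕0⊕1⊕1⊕0 = 0
p2 = XOR of data positions {3,6,7,10,11,14,15,18,19,22,23,26,27,30,31} = 0⊕0⊕1⊕1⊕0⊕1⊕0⊕0⊕1⊕0⊕1⊕0⊕1⊕1⊕0 = 1
p4 = XOR of data positions {5,6,7,12,13,14,15,20,21,22,23,28,29,30,31} = 1⊕0⊕1⊕1⊕1⊕1⊕0⊕1⊕0⊕0⊕1⊕0⊕1⊕1⊕0 = 1
p8 = XOR of data positions {9,10,11,12,13,14,15,24,25,26,27,28,29,30,31} = 1⊕1⊕0⊕1⊕1⊕1⊕0⊕0⊕0⊕0⊕1⊕0⊕1⊕1⊕0 = 0
p16 = XOR of data positions {17,18,19,20,21,22,23,24,25,26,27,28,29,30,31} = 0⊕0⊕1⊕1⊕0⊕0⊕1⊕0⊕0⊕0⊕1⊕0⊕1⊕1⊕0 = 0
Codeword b1..b31 = 0101101011011100001100100010110

0101101011011100001100100010110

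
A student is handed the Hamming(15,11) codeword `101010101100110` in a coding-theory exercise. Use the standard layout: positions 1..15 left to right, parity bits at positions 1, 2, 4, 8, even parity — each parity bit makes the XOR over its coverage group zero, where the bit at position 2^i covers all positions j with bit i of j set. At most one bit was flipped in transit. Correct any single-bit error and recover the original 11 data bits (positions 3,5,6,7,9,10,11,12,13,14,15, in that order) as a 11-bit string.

11011100110

s1: b1⊕b3⊕b5⊕b7⊕b9⊕b11⊕b13⊕b15 = 1⊕1⊕1⊕1⊕1⊕0⊕1⊕0 = 0
s2: b2⊕b3⊕b6⊕b7⊕b10⊕b11⊕b14⊕b15 = 0⊕1⊕0⊕1⊕1⊕0⊕1⊕0 = 0
s4: b4⊕b5⊕b6⊕b7⊕b12⊕b13⊕b14⊕b15 = 0⊕1⊕0⊕1⊕0⊕1⊕1⊕0 = 0
s8: b8⊕b9⊕b10⊕b11⊕b12⊕b13⊕b14⊕b15 = 0⊕1⊕1⊕0⊕0⊕1⊕1⊕0 = 0
Syndrome (s8...s1) = 0000 → position 0 (no error).
No correction needed.
Data bits at positions 3,5,6,7,9,10,11,12,13,14,15: 11011100110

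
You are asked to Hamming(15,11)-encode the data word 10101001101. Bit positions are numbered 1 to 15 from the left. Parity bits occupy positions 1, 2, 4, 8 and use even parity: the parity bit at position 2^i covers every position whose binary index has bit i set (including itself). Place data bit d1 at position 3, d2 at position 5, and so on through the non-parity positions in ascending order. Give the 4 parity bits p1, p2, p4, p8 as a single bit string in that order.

Place data bits at non-power-of-two positions: b3=1, b5=0, b6=1, b7=0, b9=1, b10=0, b11=0, b12=1, b13=1, b14=0, b15=1.
p1 = XOR of data positions {3,5,7,9,11,13,15} = 1⊕0⊕0⊕1⊕0⊕1⊕1 = 0
p2 = XOR of data positions {3,6,7,10,11,14,15} = 1⊕1⊕0⊕0⊕0⊕0⊕1 = 1
p4 = XOR of data positions {5,6,7,12,13,14,15} = 0⊕1⊕0⊕1⊕1⊕0⊕1 = 0
p8 = XOR of data positions {9,10,11,12,13,14,15} = 1⊕0⊕0⊕1⊕1⊕0⊕1 = 0
Parity bits p1,p2,p4,p8 = 0100

0100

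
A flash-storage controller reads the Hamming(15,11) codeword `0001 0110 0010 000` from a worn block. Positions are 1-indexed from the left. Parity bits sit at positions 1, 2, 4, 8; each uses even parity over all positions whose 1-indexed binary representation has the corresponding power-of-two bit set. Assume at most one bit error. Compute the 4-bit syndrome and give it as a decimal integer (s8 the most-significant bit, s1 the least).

s1: b1⊕b3⊕b5⊕b7⊕b9⊕b11⊕b13⊕b15 = 0⊕0⊕0⊕1⊕0⊕1⊕0⊕0 = 0
s2: b2⊕b3⊕b6⊕b7⊕b10⊕b11⊕b14⊕b15 = 0⊕0⊕1⊕1⊕0⊕1⊕0⊕0 = 1
s4: b4⊕b5⊕b6⊕b7⊕b12⊕b13⊕b14⊕b15 = 1⊕0⊕1⊕1⊕0⊕0⊕0⊕0 = 1
s8: b8⊕b9⊕b10⊕b11⊕b12⊕b13⊕b14⊕b15 = 0⊕0⊕0⊕1⊕0⊕0⊕0⊕0 = 1
Syndrome (s8...s1) = 1110 → position 14.

14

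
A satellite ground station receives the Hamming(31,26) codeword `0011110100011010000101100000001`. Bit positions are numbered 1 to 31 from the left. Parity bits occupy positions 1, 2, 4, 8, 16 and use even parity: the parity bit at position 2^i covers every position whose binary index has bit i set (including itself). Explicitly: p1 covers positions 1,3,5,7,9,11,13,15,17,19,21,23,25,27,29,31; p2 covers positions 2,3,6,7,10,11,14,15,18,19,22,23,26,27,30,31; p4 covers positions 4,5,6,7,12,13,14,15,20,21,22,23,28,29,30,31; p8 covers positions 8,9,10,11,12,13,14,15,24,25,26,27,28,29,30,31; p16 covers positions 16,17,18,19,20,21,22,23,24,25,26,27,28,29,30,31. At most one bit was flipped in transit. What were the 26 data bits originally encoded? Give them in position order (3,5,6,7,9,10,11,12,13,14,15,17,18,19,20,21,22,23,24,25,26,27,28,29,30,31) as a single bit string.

s1: b1⊕b3⊕b5⊕b7⊕b9⊕b11⊕b13⊕b15⊕b17⊕b19⊕b21⊕b23⊕b25⊕b27⊕b29⊕b31 = 0⊕1⊕1⊕0⊕0⊕0⊕1⊕1⊕0⊕0⊕0⊕1⊕0⊕0⊕0⊕1 = 0
s2: b2⊕b3⊕b6⊕b7⊕b10⊕b11⊕b14⊕b15⊕b18⊕b19⊕b22⊕b23⊕b26⊕b27⊕b30⊕b31 = 0⊕1⊕1⊕0⊕0⊕0⊕0⊕1⊕0⊕0⊕1⊕1⊕0⊕0⊕0⊕1 = 0
s4: b4⊕b5⊕b6⊕b7⊕b12⊕b13⊕b14⊕b15⊕b20⊕b21⊕b22⊕b23⊕b28⊕b29⊕b30⊕b31 = 1⊕1⊕1⊕0⊕1⊕1⊕0⊕1⊕1⊕0⊕1⊕1⊕0⊕0⊕0⊕1 = 0
s8: b8⊕b9⊕b10⊕b11⊕b12⊕b13⊕b14⊕b15⊕b24⊕b25⊕b26⊕b27⊕b28⊕b29⊕b30⊕b31 = 1⊕0⊕0⊕0⊕1⊕1⊕0⊕1⊕0⊕0⊕0⊕0⊕0⊕0⊕0⊕1 = 1
s16: b16⊕b17⊕b18⊕b19⊕b20⊕b21⊕b22⊕b23⊕b24⊕b25⊕b26⊕b27⊕b28⊕b29⊕b30⊕b31 = 0⊕0⊕0⊕0⊕1⊕0⊕1⊕1⊕0⊕0⊕0⊕0⊕0⊕0⊕0⊕1 = 0
Syndrome (s16...s1) = 01000 → position 8.
Flip bit 8: corrected codeword = 0011110000011010000101100000001
Data bits at positions 3,5,6,7,9,10,11,12,13,14,15,17,18,19,20,21,22,23,24,25,26,27,28,29,30,31: 11100001101000101100000001

11100001101000101100000001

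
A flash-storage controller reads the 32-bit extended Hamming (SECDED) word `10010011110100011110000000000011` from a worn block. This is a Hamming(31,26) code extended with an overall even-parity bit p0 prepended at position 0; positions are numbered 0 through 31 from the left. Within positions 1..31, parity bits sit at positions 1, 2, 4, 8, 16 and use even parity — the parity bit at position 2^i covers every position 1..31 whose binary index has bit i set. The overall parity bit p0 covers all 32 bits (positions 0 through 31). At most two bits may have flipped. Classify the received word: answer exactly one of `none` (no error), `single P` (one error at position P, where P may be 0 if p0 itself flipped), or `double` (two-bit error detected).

single 21

s1: b1⊕b3⊕b5⊕b7⊕b9⊕b11⊕b13⊕b15⊕b17⊕b19⊕b21⊕b23⊕b25⊕b27⊕b29⊕b31 = 0⊕1⊕0⊕1⊕1⊕1⊕0⊕1⊕1⊕0⊕0⊕0⊕0⊕0⊕0⊕1 = 1
s2: b2⊕b3⊕b6⊕b7⊕b10⊕b11⊕b14⊕b15⊕b18⊕b19⊕b22⊕b23⊕b26⊕b27⊕b30⊕b31 = 0⊕1⊕1⊕1⊕0⊕1⊕0⊕1⊕1⊕0⊕0⊕0⊕0⊕0⊕1⊕1 = 0
s4: b4⊕b5⊕b6⊕b7⊕b12⊕b13⊕b14⊕b15⊕b20⊕b21⊕b22⊕b23⊕b28⊕b29⊕b30⊕b31 = 0⊕0⊕1⊕1⊕0⊕0⊕0⊕1⊕0⊕0⊕0⊕0⊕0⊕0⊕1⊕1 = 1
s8: b8⊕b9⊕b10⊕b11⊕b12⊕b13⊕b14⊕b15⊕b24⊕b25⊕b26⊕b27⊕b28⊕b29⊕b30⊕b31 = 1⊕1⊕0⊕1⊕0⊕0⊕0⊕1⊕0⊕0⊕0⊕0⊕0⊕0⊕1⊕1 = 0
s16: b16⊕b17⊕b18⊕b19⊕b20⊕b21⊕b22⊕b23⊕b24⊕b25⊕b26⊕b27⊕b28⊕b29⊕b30⊕b31 = 1⊕1⊕1⊕0⊕0⊕0⊕0⊕0⊕0⊕0⊕0⊕0⊕0⊕0⊕1⊕1 = 1
Syndrome (s16...s1) = 10101 → position 21.
Overall parity (XOR of all 32 bits, including p0): 1⊕0⊕0⊕1⊕0⊕0⊕1⊕1⊕1⊕1⊕0⊕1⊕0⊕0⊕0⊕1⊕1⊕1⊕1⊕0⊕0⊕0⊕0⊕0⊕0⊕0⊕0⊕0⊕0⊕0⊕1⊕1 = 1
Overall=1, syndrome position=21 → single-bit error at position 21.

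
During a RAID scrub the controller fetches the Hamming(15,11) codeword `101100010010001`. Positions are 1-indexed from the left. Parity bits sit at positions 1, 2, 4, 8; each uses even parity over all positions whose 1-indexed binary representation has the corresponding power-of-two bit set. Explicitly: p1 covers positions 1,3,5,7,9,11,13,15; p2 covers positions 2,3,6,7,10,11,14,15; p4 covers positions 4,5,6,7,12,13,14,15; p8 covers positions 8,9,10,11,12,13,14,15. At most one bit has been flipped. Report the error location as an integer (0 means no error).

s1: b1⊕b3⊕b5⊕b7⊕b9⊕b11⊕b13⊕b15 = 1⊕1⊕0⊕0⊕0⊕1⊕0⊕1 = 0
s2: b2⊕b3⊕b6⊕b7⊕b10⊕b11⊕b14⊕b15 = 0⊕1⊕0⊕0⊕0⊕1⊕0⊕1 = 1
s4: b4⊕b5⊕b6⊕b7⊕b12⊕b13⊕b14⊕b15 = 1⊕0⊕0⊕0⊕0⊕0⊕0⊕1 = 0
s8: b8⊕b9⊕b10⊕b11⊕b12⊕b13⊕b14⊕b15 = 1⊕0⊕0⊕1⊕0⊕0⊕0⊕1 = 1
Syndrome (s8...s1) = 1010 → position 10.

10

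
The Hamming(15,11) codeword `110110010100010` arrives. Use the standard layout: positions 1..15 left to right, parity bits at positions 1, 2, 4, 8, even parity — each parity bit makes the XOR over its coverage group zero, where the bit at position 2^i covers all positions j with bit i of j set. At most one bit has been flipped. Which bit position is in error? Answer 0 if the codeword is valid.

14

s1: b1⊕b3⊕b5⊕b7⊕b9⊕b11⊕b13⊕b15 = 1⊕0⊕1⊕0⊕0⊕0⊕0⊕0 = 0
s2: b2⊕b3⊕b6⊕b7⊕b10⊕b11⊕b14⊕b15 = 1⊕0⊕0⊕0⊕1⊕0⊕1⊕0 = 1
s4: b4⊕b5⊕b6⊕b7⊕b12⊕b13⊕b14⊕b15 = 1⊕1⊕0⊕0⊕0⊕0⊕1⊕0 = 1
s8: b8⊕b9⊕b10⊕b11⊕b12⊕b13⊕b14⊕b15 = 1⊕0⊕1⊕0⊕0⊕0⊕1⊕0 = 1
Syndrome (s8...s1) = 1110 → position 14.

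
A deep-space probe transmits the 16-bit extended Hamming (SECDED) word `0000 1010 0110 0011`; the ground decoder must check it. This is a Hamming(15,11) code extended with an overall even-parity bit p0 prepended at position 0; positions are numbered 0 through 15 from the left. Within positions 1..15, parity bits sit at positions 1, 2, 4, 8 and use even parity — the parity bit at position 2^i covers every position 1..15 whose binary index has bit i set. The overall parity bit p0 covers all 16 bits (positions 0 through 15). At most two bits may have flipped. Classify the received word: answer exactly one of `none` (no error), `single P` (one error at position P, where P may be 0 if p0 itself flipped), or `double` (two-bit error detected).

s1: b1⊕b3⊕b5⊕b7⊕b9⊕b11⊕b13⊕b15 = 0⊕0⊕0⊕0⊕1⊕0⊕0⊕1 = 0
s2: b2⊕b3⊕b6⊕b7⊕b10⊕b11⊕b14⊕b15 = 0⊕0⊕1⊕0⊕1⊕0⊕1⊕1 = 0
s4: b4⊕b5⊕b6⊕b7⊕b12⊕b13⊕b14⊕b15 = 1⊕0⊕1⊕0⊕0⊕0⊕1⊕1 = 0
s8: b8⊕b9⊕b10⊕b11⊕b12⊕b13⊕b14⊕b15 = 0⊕1⊕1⊕0⊕0⊕0⊕1⊕1 = 0
Syndrome (s8...s1) = 0000 → position 0 (no error).
Overall parity (XOR of all 16 bits, including p0): 0⊕0⊕0⊕0⊕1⊕0⊕1⊕0⊕0⊕1⊕1⊕0⊕0⊕0⊕1⊕1 = 0
Overall=0, syndrome position=0 → no error.

none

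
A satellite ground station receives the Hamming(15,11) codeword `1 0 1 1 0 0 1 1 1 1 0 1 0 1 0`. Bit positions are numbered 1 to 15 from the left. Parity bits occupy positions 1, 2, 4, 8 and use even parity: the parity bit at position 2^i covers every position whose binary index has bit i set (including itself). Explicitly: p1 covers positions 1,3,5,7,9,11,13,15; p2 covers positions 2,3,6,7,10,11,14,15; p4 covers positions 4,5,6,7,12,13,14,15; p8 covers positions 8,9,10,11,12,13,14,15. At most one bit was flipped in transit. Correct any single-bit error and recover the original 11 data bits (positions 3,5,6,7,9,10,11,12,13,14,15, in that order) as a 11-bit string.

s1: b1⊕b3⊕b5⊕b7⊕b9⊕b11⊕b13⊕b15 = 1⊕1⊕0⊕1⊕1⊕0⊕0⊕0 = 0
s2: b2⊕b3⊕b6⊕b7⊕b10⊕b11⊕b14⊕b15 = 0⊕1⊕0⊕1⊕1⊕0⊕1⊕0 = 0
s4: b4⊕b5⊕b6⊕b7⊕b12⊕b13⊕b14⊕b15 = 1⊕0⊕0⊕1⊕1⊕0⊕1⊕0 = 0
s8: b8⊕b9⊕b10⊕b11⊕b12⊕b13⊕b14⊕b15 = 1⊕1⊕1⊕0⊕1⊕0⊕1⊕0 = 1
Syndrome (s8...s1) = 1000 → position 8.
Flip bit 8: corrected codeword = 101100101101010
Data bits at positions 3,5,6,7,9,10,11,12,13,14,15: 10011101010

10011101010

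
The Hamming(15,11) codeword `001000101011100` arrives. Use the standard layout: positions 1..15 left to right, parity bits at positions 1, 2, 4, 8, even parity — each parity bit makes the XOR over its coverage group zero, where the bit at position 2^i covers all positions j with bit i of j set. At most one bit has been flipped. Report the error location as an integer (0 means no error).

s1: b1⊕b3⊕b5⊕b7⊕b9⊕b11⊕b13⊕b15 = 0⊕1⊕0⊕1⊕1⊕1⊕1⊕0 = 1
s2: b2⊕b3⊕b6⊕b7⊕b10⊕b11⊕b14⊕b15 = 0⊕1⊕0⊕1⊕0⊕1⊕0⊕0 = 1
s4: b4⊕b5⊕b6⊕b7⊕b12⊕b13⊕b14⊕b15 = 0⊕0⊕0⊕1⊕1⊕1⊕0⊕0 = 1
s8: b8⊕b9⊕b10⊕b11⊕b12⊕b13⊕b14⊕b15 = 0⊕1⊕0⊕1⊕1⊕1⊕0⊕0 = 0
Syndrome (s8...s1) = 0111 → position 7.

7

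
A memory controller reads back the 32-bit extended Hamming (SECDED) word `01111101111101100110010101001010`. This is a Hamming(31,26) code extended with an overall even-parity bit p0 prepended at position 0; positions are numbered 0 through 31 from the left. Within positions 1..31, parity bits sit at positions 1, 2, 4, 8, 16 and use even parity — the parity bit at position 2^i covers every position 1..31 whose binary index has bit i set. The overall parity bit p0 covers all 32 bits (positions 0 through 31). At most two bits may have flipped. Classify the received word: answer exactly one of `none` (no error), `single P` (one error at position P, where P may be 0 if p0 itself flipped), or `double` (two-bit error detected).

s1: b1⊕b3⊕b5⊕b7⊕b9⊕b11⊕b13⊕b15⊕b17⊕b19⊕b21⊕b23⊕b25⊕b27⊕b29⊕b31 = 1⊕1⊕1⊕1⊕1⊕1⊕1⊕0⊕1⊕0⊕1⊕1⊕1⊕0⊕0⊕0 = 1
s2: b2⊕b3⊕b6⊕b7⊕b10⊕b11⊕b14⊕b15⊕b18⊕b19⊕b22⊕b23⊕b26⊕b27⊕b30⊕b31 = 1⊕1⊕0⊕1⊕1⊕1⊕1⊕0⊕1⊕0⊕0⊕1⊕0⊕0⊕1⊕0 = 1
s4: b4⊕b5⊕b6⊕b7⊕b12⊕b13⊕b14⊕b15⊕b20⊕b21⊕b22⊕b23⊕b28⊕b29⊕b30⊕b31 = 1⊕1⊕0⊕1⊕0⊕1⊕1⊕0⊕0⊕1⊕0⊕1⊕1⊕0⊕1⊕0 = 1
s8: b8⊕b9⊕b10⊕b11⊕b12⊕b13⊕b14⊕b15⊕b24⊕b25⊕b26⊕b27⊕b28⊕b29⊕b30⊕b31 = 1⊕1⊕1⊕1⊕0⊕1⊕1⊕0⊕0⊕1⊕0⊕0⊕1⊕0⊕1⊕0 = 1
s16: b16⊕b17⊕b18⊕b19⊕b20⊕b21⊕b22⊕b23⊕b24⊕b25⊕b26⊕b27⊕b28⊕b29⊕b30⊕b31 = 0⊕1⊕1⊕0⊕0⊕1⊕0⊕1⊕0⊕1⊕0⊕0⊕1⊕0⊕1⊕0 = 1
Syndrome (s16...s1) = 11111 → position 31.
Overall parity (XOR of all 32 bits, including p0): 0⊕1⊕1⊕1⊕1⊕1⊕0⊕1⊕1⊕1⊕1⊕1⊕0⊕1⊕1⊕0⊕0⊕1⊕1⊕0⊕0⊕1⊕0⊕1⊕0⊕1⊕0⊕0⊕1⊕0⊕1⊕0 = 1
Overall=1, syndrome position=31 → single-bit error at position 31.

single 31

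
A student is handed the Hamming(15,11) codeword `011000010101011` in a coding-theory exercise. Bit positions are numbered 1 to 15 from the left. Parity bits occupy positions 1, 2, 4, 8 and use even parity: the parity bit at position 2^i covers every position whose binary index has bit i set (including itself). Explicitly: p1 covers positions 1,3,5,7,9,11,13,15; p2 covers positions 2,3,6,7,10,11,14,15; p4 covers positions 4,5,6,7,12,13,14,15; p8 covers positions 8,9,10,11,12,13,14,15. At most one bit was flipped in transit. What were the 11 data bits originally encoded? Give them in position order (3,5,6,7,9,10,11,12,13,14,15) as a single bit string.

10000101001

s1: b1⊕b3⊕b5⊕b7⊕b9⊕b11⊕b13⊕b15 = 0⊕1⊕0⊕0⊕0⊕0⊕0⊕1 = 0
s2: b2⊕b3⊕b6⊕b7⊕b10⊕b11⊕b14⊕b15 = 1⊕1⊕0⊕0⊕1⊕0⊕1⊕1 = 1
s4: b4⊕b5⊕b6⊕b7⊕b12⊕b13⊕b14⊕b15 = 0⊕0⊕0⊕0⊕1⊕0⊕1⊕1 = 1
s8: b8⊕b9⊕b10⊕b11⊕b12⊕b13⊕b14⊕b15 = 1⊕0⊕1⊕0⊕1⊕0⊕1⊕1 = 1
Syndrome (s8...s1) = 1110 → position 14.
Flip bit 14: corrected codeword = 011000010101001
Data bits at positions 3,5,6,7,9,10,11,12,13,14,15: 10000101001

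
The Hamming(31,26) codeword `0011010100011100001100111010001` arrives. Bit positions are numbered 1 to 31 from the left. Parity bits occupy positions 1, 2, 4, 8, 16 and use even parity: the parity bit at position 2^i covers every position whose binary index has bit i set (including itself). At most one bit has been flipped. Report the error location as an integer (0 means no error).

s1: b1⊕b3⊕b5⊕b7⊕b9⊕b11⊕b13⊕b15⊕b17⊕b19⊕b21⊕b23⊕b25⊕b27⊕b29⊕b31 = 0⊕1⊕0⊕0⊕0⊕0⊕1⊕0⊕0⊕1⊕0⊕1⊕1⊕1⊕0⊕1 = 1
s2: b2⊕b3⊕b6⊕b7⊕b10⊕b11⊕b14⊕b15⊕b18⊕b19⊕b22⊕b23⊕b26⊕b27⊕b30⊕b31 = 0⊕1⊕1⊕0⊕0⊕0⊕1⊕0⊕0⊕1⊕0⊕1⊕0⊕1⊕0⊕1 = 1
s4: b4⊕b5⊕b6⊕b7⊕b12⊕b13⊕b14⊕b15⊕b20⊕b21⊕b22⊕b23⊕b28⊕b29⊕b30⊕b31 = 1⊕0⊕1⊕0⊕1⊕1⊕1⊕0⊕1⊕0⊕0⊕1⊕0⊕0⊕0⊕1 = 0
s8: b8⊕b9⊕b10⊕b11⊕b12⊕b13⊕b14⊕b15⊕b24⊕b25⊕b26⊕b27⊕b28⊕b29⊕b30⊕b31 = 1⊕0⊕0⊕0⊕1⊕1⊕1⊕0⊕1⊕1⊕0⊕1⊕0⊕0⊕0⊕1 = 0
s16: b16⊕b17⊕b18⊕b19⊕b20⊕b21⊕b22⊕b23⊕b24⊕b25⊕b26⊕b27⊕b28⊕b29⊕b30⊕b31 = 0⊕0⊕0⊕1⊕1⊕0⊕0⊕1⊕1⊕1⊕0⊕1⊕0⊕0⊕0⊕1 = 1
Syndrome (s16...s1) = 10011 → position 19.

19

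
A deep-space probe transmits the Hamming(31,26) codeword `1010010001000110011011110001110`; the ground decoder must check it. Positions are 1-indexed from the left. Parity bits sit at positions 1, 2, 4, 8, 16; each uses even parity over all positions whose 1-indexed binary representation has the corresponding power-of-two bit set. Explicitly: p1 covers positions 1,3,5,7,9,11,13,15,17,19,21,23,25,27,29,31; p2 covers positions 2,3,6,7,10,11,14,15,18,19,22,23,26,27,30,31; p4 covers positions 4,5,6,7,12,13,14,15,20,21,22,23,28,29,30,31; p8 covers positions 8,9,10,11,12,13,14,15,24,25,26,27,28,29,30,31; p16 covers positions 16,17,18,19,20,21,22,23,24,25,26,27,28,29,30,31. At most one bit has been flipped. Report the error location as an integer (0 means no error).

s1: b1⊕b3⊕b5⊕b7⊕b9⊕b11⊕b13⊕b15⊕b17⊕b19⊕b21⊕b23⊕b25⊕b27⊕b29⊕b31 = 1⊕1⊕0⊕0⊕0⊕0⊕0⊕1⊕0⊕1⊕1⊕1⊕0⊕0⊕1⊕0 = 1
s2: b2⊕b3⊕b6⊕b7⊕b10⊕b11⊕b14⊕b15⊕b18⊕b19⊕b22⊕b23⊕b26⊕b27⊕b30⊕b31 = 0⊕1⊕1⊕0⊕1⊕0⊕1⊕1⊕1⊕1⊕1⊕1⊕0⊕0⊕1⊕0 = 0
s4: b4⊕b5⊕b6⊕b7⊕b12⊕b13⊕b14⊕b15⊕b20⊕b21⊕b22⊕b23⊕b28⊕b29⊕b30⊕b31 = 0⊕0⊕1⊕0⊕0⊕0⊕1⊕1⊕0⊕1⊕1⊕1⊕1⊕1⊕1⊕0 = 1
s8: b8⊕b9⊕b10⊕b11⊕b12⊕b13⊕b14⊕b15⊕b24⊕b25⊕b26⊕b27⊕b28⊕b29⊕b30⊕b31 = 0⊕0⊕1⊕0⊕0⊕0⊕1⊕1⊕1⊕0⊕0⊕0⊕1⊕1⊕1⊕0 = 1
s16: b16⊕b17⊕b18⊕b19⊕b20⊕b21⊕b22⊕b23⊕b24⊕b25⊕b26⊕b27⊕b28⊕b29⊕b30⊕b31 = 0⊕0⊕1⊕1⊕0⊕1⊕1⊕1⊕1⊕0⊕0⊕0⊕1⊕1⊕1⊕0 = 1
Syndrome (s16...s1) = 11101 → position 29.

29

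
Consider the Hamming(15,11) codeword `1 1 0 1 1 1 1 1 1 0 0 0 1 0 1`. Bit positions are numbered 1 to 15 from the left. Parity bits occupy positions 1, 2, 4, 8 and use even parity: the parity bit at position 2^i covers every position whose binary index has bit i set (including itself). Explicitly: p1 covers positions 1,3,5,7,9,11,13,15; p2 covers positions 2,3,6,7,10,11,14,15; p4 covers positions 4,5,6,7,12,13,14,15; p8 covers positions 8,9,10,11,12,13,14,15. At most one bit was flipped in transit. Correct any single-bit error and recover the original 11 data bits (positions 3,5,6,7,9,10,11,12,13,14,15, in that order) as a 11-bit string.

01111000101

s1: b1⊕b3⊕b5⊕b7⊕b9⊕b11⊕b13⊕b15 = 1⊕0⊕1⊕1⊕1⊕0⊕1⊕1 = 0
s2: b2⊕b3⊕b6⊕b7⊕b10⊕b11⊕b14⊕b15 = 1⊕0⊕1⊕1⊕0⊕0⊕0⊕1 = 0
s4: b4⊕b5⊕b6⊕b7⊕b12⊕b13⊕b14⊕b15 = 1⊕1⊕1⊕1⊕0⊕1⊕0⊕1 = 0
s8: b8⊕b9⊕b10⊕b11⊕b12⊕b13⊕b14⊕b15 = 1⊕1⊕0⊕0⊕0⊕1⊕0⊕1 = 0
Syndrome (s8...s1) = 0000 → position 0 (no error).
No correction needed.
Data bits at positions 3,5,6,7,9,10,11,12,13,14,15: 01111000101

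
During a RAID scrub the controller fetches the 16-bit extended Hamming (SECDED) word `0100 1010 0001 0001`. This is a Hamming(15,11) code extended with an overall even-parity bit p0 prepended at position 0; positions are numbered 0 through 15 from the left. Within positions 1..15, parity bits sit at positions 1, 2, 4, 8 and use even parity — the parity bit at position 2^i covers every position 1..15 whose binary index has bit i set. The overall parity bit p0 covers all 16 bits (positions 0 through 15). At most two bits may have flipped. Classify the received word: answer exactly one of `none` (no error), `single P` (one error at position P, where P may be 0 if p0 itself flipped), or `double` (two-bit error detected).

single 7

s1: b1⊕b3⊕b5⊕b7⊕b9⊕b11⊕b13⊕b15 = 1⊕0⊕0⊕0⊕0⊕1⊕0⊕1 = 1
s2: b2⊕b3⊕b6⊕b7⊕b10⊕b11⊕b14⊕b15 = 0⊕0⊕1⊕0⊕0⊕1⊕0⊕1 = 1
s4: b4⊕b5⊕b6⊕b7⊕b12⊕b13⊕b14⊕b15 = 1⊕0⊕1⊕0⊕0⊕0⊕0⊕1 = 1
s8: b8⊕b9⊕b10⊕b11⊕b12⊕b13⊕b14⊕b15 = 0⊕0⊕0⊕1⊕0⊕0⊕0⊕1 = 0
Syndrome (s8...s1) = 0111 → position 7.
Overall parity (XOR of all 16 bits, including p0): 0⊕1⊕0⊕0⊕1⊕0⊕1⊕0⊕0⊕0⊕0⊕1⊕0⊕0⊕0⊕1 = 1
Overall=1, syndrome position=7 → single-bit error at position 7.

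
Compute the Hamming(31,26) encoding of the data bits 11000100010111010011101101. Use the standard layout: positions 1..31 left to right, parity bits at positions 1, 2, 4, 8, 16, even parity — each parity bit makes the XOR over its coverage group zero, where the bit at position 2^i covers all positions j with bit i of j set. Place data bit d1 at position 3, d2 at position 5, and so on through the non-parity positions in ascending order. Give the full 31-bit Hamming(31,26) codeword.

0110100001000100111010011101101

Place data bits at non-power-of-two positions: b3=1, b5=1, b6=0, b7=0, b9=0, b10=1, b11=0, b12=0, b13=0, b14=1, b15=0, b17=1, b18=1, b19=1, b20=0, b21=1, b22=0, b23=0, b24=1, b25=1, b26=1, b27=0, b28=1, b29=1, b30=0, b31=1.
p1 = XOR of data positions {3,5,7,9,11,13,15,17,19,21,23,25,27,29,31} = 1⊕1⊕0⊕0⊕0⊕0⊕0⊕1⊕1⊕1⊕0⊕1⊕0⊕1⊕1 = 0
p2 = XOR of data positions {3,6,7,10,11,14,15,18,19,22,23,26,27,30,31} = 1⊕0⊕0⊕1⊕0⊕1⊕0⊕1⊕1⊕0⊕0⊕1⊕0⊕0⊕1 = 1
p4 = XOR of data positions {5,6,7,12,13,14,15,20,21,22,23,28,29,30,31} = 1⊕0⊕0⊕0⊕0⊕1⊕0⊕0⊕1⊕0⊕0⊕1⊕1⊕0⊕1 = 0
p8 = XOR of data positions {9,10,11,12,13,14,15,24,25,26,27,28,29,30,31} = 0⊕1⊕0⊕0⊕0⊕1⊕0⊕1⊕1⊕1⊕0⊕1⊕1⊕0⊕1 = 0
p16 = XOR of data positions {17,18,19,20,21,22,23,24,25,26,27,28,29,30,31} = 1⊕1⊕1⊕0⊕1⊕0⊕0⊕1⊕1⊕1⊕0⊕1⊕1⊕0⊕1 = 0
Codeword b1..b31 = 0110100001000100111010011101101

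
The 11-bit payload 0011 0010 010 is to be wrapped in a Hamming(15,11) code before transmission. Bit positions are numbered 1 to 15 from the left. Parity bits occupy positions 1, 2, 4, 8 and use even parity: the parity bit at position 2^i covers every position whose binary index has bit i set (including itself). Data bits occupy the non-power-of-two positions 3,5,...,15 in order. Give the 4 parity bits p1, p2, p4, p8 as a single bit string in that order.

0010

Place data bits at non-power-of-two positions: b3=0, b5=0, b6=1, b7=1, b9=0, b10=0, b11=1, b12=0, b13=0, b14=1, b15=0.
p1 = XOR of data positions {3,5,7,9,11,13,15} = 0⊕0⊕1⊕0⊕1⊕0⊕0 = 0
p2 = XOR of data positions {3,6,7,10,11,14,15} = 0⊕1⊕1⊕0⊕1⊕1⊕0 = 0
p4 = XOR of data positions {5,6,7,12,13,14,15} = 0⊕1⊕1⊕0⊕0⊕1⊕0 = 1
p8 = XOR of data positions {9,10,11,12,13,14,15} = 0⊕0⊕1⊕0⊕0⊕1⊕0 = 0
Parity bits p1,p2,p4,p8 = 0010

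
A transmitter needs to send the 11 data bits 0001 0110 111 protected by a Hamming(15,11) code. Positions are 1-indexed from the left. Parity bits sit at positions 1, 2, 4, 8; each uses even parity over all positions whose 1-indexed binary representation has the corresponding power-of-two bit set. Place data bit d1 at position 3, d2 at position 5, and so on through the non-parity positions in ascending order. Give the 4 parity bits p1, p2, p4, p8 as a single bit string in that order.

Place data bits at non-power-of-two positions: b3=0, b5=0, b6=0, b7=1, b9=0, b10=1, b11=1, b12=0, b13=1, b14=1, b15=1.
p1 = XOR of data positions {3,5,7,9,11,13,15} = 0⊕0⊕1⊕0⊕1⊕1⊕1 = 0
p2 = XOR of data positions {3,6,7,10,11,14,15} = 0⊕0⊕1⊕1⊕1⊕1⊕1 = 1
p4 = XOR of data positions {5,6,7,12,13,14,15} = 0⊕0⊕1⊕0⊕1⊕1⊕1 = 0
p8 = XOR of data positions {9,10,11,12,13,14,15} = 0⊕1⊕1⊕0⊕1⊕1⊕1 = 1
Parity bits p1,p2,p4,p8 = 0101

0101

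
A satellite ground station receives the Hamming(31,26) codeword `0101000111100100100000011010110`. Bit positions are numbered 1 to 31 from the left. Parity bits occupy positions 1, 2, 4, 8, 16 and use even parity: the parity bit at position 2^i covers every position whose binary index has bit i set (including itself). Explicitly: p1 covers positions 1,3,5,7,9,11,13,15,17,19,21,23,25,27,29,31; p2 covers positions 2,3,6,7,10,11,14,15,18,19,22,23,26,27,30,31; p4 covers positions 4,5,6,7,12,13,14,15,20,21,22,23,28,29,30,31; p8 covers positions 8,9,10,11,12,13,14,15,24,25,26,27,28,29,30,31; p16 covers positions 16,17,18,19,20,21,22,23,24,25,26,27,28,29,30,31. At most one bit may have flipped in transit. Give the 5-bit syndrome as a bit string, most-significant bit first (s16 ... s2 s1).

00000

s1: b1⊕b3⊕b5⊕b7⊕b9⊕b11⊕b13⊕b15⊕b17⊕b19⊕b21⊕b23⊕b25⊕b27⊕b29⊕b31 = 0⊕0⊕0⊕0⊕1⊕1⊕0⊕0⊕1⊕0⊕0⊕0⊕1⊕1⊕1⊕0 = 0
s2: b2⊕b3⊕b6⊕b7⊕b10⊕b11⊕b14⊕b15⊕b18⊕b19⊕b22⊕b23⊕b26⊕b27⊕b30⊕b31 = 1⊕0⊕0⊕0⊕1⊕1⊕1⊕0⊕0⊕0⊕0⊕0⊕0⊕1⊕1⊕0 = 0
s4: b4⊕b5⊕b6⊕b7⊕b12⊕b13⊕b14⊕b15⊕b20⊕b21⊕b22⊕b23⊕b28⊕b29⊕b30⊕b31 = 1⊕0⊕0⊕0⊕0⊕0⊕1⊕0⊕0⊕0⊕0⊕0⊕0⊕1⊕1⊕0 = 0
s8: b8⊕b9⊕b10⊕b11⊕b12⊕b13⊕b14⊕b15⊕b24⊕b25⊕b26⊕b27⊕b28⊕b29⊕b30⊕b31 = 1⊕1⊕1⊕1⊕0⊕0⊕1⊕0⊕1⊕1⊕0⊕1⊕0⊕1⊕1⊕0 = 0
s16: b16⊕b17⊕b18⊕b19⊕b20⊕b21⊕b22⊕b23⊕b24⊕b25⊕b26⊕b27⊕b28⊕b29⊕b30⊕b31 = 0⊕1⊕0⊕0⊕0⊕0⊕0⊕0⊕1⊕1⊕0⊕1⊕0⊕1⊕1⊕0 = 0
Syndrome (s16...s1) = 00000 → position 0 (no error).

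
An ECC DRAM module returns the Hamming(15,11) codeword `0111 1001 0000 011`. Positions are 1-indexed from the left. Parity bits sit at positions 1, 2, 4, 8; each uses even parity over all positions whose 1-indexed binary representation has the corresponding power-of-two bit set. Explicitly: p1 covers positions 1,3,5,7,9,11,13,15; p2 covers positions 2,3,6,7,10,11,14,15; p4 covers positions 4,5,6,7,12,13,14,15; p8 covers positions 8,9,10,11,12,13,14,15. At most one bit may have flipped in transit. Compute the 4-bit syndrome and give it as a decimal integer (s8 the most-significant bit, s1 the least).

9

s1: b1⊕b3⊕b5⊕b7⊕b9⊕b11⊕b13⊕b15 = 0⊕1⊕1⊕0⊕0⊕0⊕0⊕1 = 1
s2: b2⊕b3⊕b6⊕b7⊕b10⊕b11⊕b14⊕b15 = 1⊕1⊕0⊕0⊕0⊕0⊕1⊕1 = 0
s4: b4⊕b5⊕b6⊕b7⊕b12⊕b13⊕b14⊕b15 = 1⊕1⊕0⊕0⊕0⊕0⊕1⊕1 = 0
s8: b8⊕b9⊕b10⊕b11⊕b12⊕b13⊕b14⊕b15 = 1⊕0⊕0⊕0⊕0⊕0⊕1⊕1 = 1
Syndrome (s8...s1) = 1001 → position 9.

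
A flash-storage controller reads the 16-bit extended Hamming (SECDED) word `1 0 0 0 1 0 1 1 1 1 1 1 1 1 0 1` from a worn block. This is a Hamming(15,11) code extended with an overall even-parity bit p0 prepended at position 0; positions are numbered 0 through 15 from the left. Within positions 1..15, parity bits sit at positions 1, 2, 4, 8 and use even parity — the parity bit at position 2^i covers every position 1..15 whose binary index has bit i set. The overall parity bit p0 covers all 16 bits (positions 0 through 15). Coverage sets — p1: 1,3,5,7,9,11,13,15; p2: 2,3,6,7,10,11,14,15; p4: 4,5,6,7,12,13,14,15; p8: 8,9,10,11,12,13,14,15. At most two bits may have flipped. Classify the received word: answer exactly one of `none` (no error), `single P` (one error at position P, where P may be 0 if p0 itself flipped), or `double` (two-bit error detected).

single 11

s1: b1⊕b3⊕b5⊕b7⊕b9⊕b11⊕b13⊕b15 = 0⊕0⊕0⊕1⊕1⊕1⊕1⊕1 = 1
s2: b2⊕b3⊕b6⊕b7⊕b10⊕b11⊕b14⊕b15 = 0⊕0⊕1⊕1⊕1⊕1⊕0⊕1 = 1
s4: b4⊕b5⊕b6⊕b7⊕b12⊕b13⊕b14⊕b15 = 1⊕0⊕1⊕1⊕1⊕1⊕0⊕1 = 0
s8: b8⊕b9⊕b10⊕b11⊕b12⊕b13⊕b14⊕b15 = 1⊕1⊕1⊕1⊕1⊕1⊕0⊕1 = 1
Syndrome (s8...s1) = 1011 → position 11.
Overall parity (XOR of all 16 bits, including p0): 1⊕0⊕0⊕0⊕1⊕0⊕1⊕1⊕1⊕1⊕1⊕1⊕1⊕1⊕0⊕1 = 1
Overall=1, syndrome position=11 → single-bit error at position 11.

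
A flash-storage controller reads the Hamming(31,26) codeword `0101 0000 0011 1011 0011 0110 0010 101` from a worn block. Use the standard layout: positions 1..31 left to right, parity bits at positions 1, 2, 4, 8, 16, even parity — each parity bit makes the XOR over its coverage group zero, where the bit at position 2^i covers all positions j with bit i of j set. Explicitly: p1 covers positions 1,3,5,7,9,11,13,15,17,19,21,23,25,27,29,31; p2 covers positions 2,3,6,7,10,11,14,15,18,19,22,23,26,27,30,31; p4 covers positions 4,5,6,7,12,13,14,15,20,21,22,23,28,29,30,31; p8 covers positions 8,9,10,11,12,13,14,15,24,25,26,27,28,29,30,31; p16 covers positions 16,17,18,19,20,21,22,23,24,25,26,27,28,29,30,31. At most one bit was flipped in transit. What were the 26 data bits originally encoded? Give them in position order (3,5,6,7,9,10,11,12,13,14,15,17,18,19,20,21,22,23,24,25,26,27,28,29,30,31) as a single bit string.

00000010101001101100010101

s1: b1⊕b3⊕b5⊕b7⊕b9⊕b11⊕b13⊕b15⊕b17⊕b19⊕b21⊕b23⊕b25⊕b27⊕b29⊕b31 = 0⊕0⊕0⊕0⊕0⊕1⊕1⊕1⊕0⊕1⊕0⊕1⊕0⊕1⊕1⊕1 = 0
s2: b2⊕b3⊕b6⊕b7⊕b10⊕b11⊕b14⊕b15⊕b18⊕b19⊕b22⊕b23⊕b26⊕b27⊕b30⊕b31 = 1⊕0⊕0⊕0⊕0⊕1⊕0⊕1⊕0⊕1⊕1⊕1⊕0⊕1⊕0⊕1 = 0
s4: b4⊕b5⊕b6⊕b7⊕b12⊕b13⊕b14⊕b15⊕b20⊕b21⊕b22⊕b23⊕b28⊕b29⊕b30⊕b31 = 1⊕0⊕0⊕0⊕1⊕1⊕0⊕1⊕1⊕0⊕1⊕1⊕0⊕1⊕0⊕1 = 1
s8: b8⊕b9⊕b10⊕b11⊕b12⊕b13⊕b14⊕b15⊕b24⊕b25⊕b26⊕b27⊕b28⊕b29⊕b30⊕b31 = 0⊕0⊕0⊕1⊕1⊕1⊕0⊕1⊕0⊕0⊕0⊕1⊕0⊕1⊕0⊕1 = 1
s16: b16⊕b17⊕b18⊕b19⊕b20⊕b21⊕b22⊕b23⊕b24⊕b25⊕b26⊕b27⊕b28⊕b29⊕b30⊕b31 = 1⊕0⊕0⊕1⊕1⊕0⊕1⊕1⊕0⊕0⊕0⊕1⊕0⊕1⊕0⊕1 = 0
Syndrome (s16...s1) = 01100 → position 12.
Flip bit 12: corrected codeword = 0101000000101011001101100010101
Data bits at positions 3,5,6,7,9,10,11,12,13,14,15,17,18,19,20,21,22,23,24,25,26,27,28,29,30,31: 00000010101001101100010101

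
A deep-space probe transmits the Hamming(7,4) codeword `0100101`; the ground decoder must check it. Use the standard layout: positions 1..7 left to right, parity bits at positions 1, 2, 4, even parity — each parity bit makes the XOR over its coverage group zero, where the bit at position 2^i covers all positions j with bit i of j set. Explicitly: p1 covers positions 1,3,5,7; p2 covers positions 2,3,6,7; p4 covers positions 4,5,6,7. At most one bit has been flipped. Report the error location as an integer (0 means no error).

s1: b1⊕b3⊕b5⊕b7 = 0⊕0⊕1⊕1 = 0
s2: b2⊕b3⊕b6⊕b7 = 1⊕0⊕0⊕1 = 0
s4: b4⊕b5⊕b6⊕b7 = 0⊕1⊕0⊕1 = 0
Syndrome (s4...s1) = 000 → position 0 (no error).

0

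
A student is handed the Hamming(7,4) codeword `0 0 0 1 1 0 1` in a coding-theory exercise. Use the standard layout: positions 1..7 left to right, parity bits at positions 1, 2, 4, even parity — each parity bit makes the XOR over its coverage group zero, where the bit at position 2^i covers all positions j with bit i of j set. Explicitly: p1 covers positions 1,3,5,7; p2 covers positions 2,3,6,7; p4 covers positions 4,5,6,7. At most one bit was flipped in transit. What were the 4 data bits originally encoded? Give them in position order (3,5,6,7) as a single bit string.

s1: b1⊕b3⊕b5⊕b7 = 0⊕0⊕1⊕1 = 0
s2: b2⊕b3⊕b6⊕b7 = 0⊕0⊕0⊕1 = 1
s4: b4⊕b5⊕b6⊕b7 = 1⊕1⊕0⊕1 = 1
Syndrome (s4...s1) = 110 → position 6.
Flip bit 6: corrected codeword = 0001111
Data bits at positions 3,5,6,7: 0111

0111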